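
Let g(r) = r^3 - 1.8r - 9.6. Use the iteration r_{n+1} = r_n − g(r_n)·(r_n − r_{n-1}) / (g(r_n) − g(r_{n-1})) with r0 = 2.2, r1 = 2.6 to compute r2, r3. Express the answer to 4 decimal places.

g(2.2) = -2.912000, g(2.6) = 3.296000
r2 = 2.600000 − 3.296000·(2.600000 − 2.200000) / (3.296000 − (-2.912000)) = 2.600000 − (1.318400)/(6.208000) = 2.387629
g(2.387629) = -0.286405
r3 = 2.387629 − (-0.286405)·(2.387629 − 2.600000) / (-0.286405 − 3.296000) = 2.387629 − (0.060824)/(-3.582405) = 2.404607

2.3876, 2.4046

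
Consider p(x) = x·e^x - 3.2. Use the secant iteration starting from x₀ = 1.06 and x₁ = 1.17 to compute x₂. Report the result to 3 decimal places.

p(1.06) = -0.14045, p(1.17) = 0.56973
x₂ = 1.17000 − 0.56973·(1.17000 − 1.06000) / (0.56973 − (-0.14045)) = 1.17000 − (0.06267)/(0.71018) = 1.08175

1.082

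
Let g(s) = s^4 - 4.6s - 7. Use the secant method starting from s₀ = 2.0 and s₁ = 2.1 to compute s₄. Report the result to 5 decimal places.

g(2.0) = -0.2000000, g(2.1) = 2.7881000
s₂ = 2.1000000 − 2.7881000·(2.1000000 − 2.0000000) / (2.7881000 − (-0.2000000)) = 2.1000000 − (0.2788100)/(2.9881000) = 2.0066932
g(2.0066932) = -0.0155283
s₃ = 2.0066932 − (-0.0155283)·(2.0066932 − 2.1000000) / (-0.0155283 − 2.7881000) = 2.0066932 − (0.0014489)/(-2.8036283) = 2.0072100
g(2.0072100) = -0.0011951
s₄ = 2.0072100 − (-0.0011951)·(2.0072100 − 2.0066932) / (-0.0011951 − (-0.0155283)) = 2.0072100 − (-0.0000006)/(0.0143332) = 2.0072531

2.00725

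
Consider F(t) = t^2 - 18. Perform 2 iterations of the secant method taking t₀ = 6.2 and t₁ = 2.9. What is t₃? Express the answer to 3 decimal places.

F(6.2) = 20.44000, F(2.9) = -9.59000
t₂ = 2.90000 − (-9.59000)·(2.90000 − 6.20000) / (-9.59000 − 20.44000) = 2.90000 − (31.64700)/(-30.03000) = 3.95385
F(3.95385) = -2.36710
t₃ = 3.95385 − (-2.36710)·(3.95385 − 2.90000) / (-2.36710 − (-9.59000)) = 3.95385 − (-2.49456)/(7.22290) = 4.29921

4.299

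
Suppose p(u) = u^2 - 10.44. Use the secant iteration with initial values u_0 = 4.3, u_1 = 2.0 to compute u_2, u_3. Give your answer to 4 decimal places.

p(4.3) = 8.050000, p(2.0) = -6.440000
u_2 = 2.000000 − (-6.440000)·(2.000000 − 4.300000) / (-6.440000 − 8.050000) = 2.000000 − (14.812000)/(-14.490000) = 3.022222
p(3.022222) = -1.306173
u_3 = 3.022222 − (-1.306173)·(3.022222 − 2.000000) / (-1.306173 − (-6.440000)) = 3.022222 − (-1.335199)/(5.133827) = 3.282301

3.0222, 3.2823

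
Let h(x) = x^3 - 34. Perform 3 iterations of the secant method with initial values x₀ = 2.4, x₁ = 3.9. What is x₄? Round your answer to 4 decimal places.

3.2414

h(2.4) = -20.176000, h(3.9) = 25.319000
x₂ = 3.900000 − 25.319000·(3.900000 − 2.400000) / (25.319000 − (-20.176000)) = 3.900000 − (37.978500)/(45.495000) = 3.065216
h(3.065216) = -5.200614
x₃ = 3.065216 − (-5.200614)·(3.065216 − 3.900000) / (-5.200614 − 25.319000) = 3.065216 − (4.341389)/(-30.519614) = 3.207465
h(3.207465) = -1.002136
x₄ = 3.207465 − (-1.002136)·(3.207465 − 3.065216) / (-1.002136 − (-5.200614)) = 3.207465 − (-0.142553)/(4.198477) = 3.241419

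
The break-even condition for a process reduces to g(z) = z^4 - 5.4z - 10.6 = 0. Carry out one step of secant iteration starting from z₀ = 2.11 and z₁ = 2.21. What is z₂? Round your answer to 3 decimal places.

2.172

g(2.11) = -2.17281, g(2.21) = 1.32043
z₂ = 2.21000 − 1.32043·(2.21000 − 2.11000) / (1.32043 − (-2.17281)) = 2.21000 − (0.13204)/(3.49324) = 2.17220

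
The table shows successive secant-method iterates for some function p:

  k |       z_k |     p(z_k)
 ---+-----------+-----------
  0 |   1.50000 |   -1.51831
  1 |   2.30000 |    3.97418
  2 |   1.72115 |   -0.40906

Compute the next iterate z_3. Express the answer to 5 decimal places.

1.77517

z_3 = 1.72115 − (-0.40906)·(1.72115 − 2.30000) / (-0.40906 − 3.97418)
   = 1.72115 − (0.2367844)/(-4.3832400) = 1.7751704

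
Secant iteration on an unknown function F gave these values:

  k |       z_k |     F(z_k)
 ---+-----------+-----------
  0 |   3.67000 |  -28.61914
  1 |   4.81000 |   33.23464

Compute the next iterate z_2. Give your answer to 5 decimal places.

z_2 = 4.81000 − 33.23464·(4.81000 − 3.67000) / (33.23464 − (-28.61914))
   = 4.81000 − (37.8874896)/(61.8537800) = 4.1974669

4.19747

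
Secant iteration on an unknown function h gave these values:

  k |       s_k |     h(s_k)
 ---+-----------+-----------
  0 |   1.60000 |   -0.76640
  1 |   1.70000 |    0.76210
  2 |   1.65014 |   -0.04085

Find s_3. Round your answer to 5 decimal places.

1.65268

s_3 = 1.65014 − (-0.04085)·(1.65014 − 1.70000) / (-0.04085 − 0.76210)
   = 1.65014 − (0.0020368)/(-0.8029500) = 1.6526766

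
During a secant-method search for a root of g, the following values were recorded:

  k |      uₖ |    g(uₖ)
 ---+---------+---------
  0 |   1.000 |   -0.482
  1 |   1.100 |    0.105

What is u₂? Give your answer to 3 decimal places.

u₂ = 1.100 − 0.105·(1.100 − 1.000) / (0.105 − (-0.482))
   = 1.100 − (0.01050)/(0.58700) = 1.08211

1.082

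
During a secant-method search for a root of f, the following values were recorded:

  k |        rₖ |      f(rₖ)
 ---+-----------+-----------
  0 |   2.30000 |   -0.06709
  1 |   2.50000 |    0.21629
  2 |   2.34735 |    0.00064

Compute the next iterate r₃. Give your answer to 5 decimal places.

r₃ = 2.34735 − 0.00064·(2.34735 − 2.50000) / (0.00064 − 0.21629)
   = 2.34735 − (-0.0000977)/(-0.2156500) = 2.3468970

2.34690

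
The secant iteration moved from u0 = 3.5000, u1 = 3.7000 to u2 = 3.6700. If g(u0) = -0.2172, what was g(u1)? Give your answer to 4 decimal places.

The secant line through (3.5000, -0.2172) and (3.7000, g(u1)) crosses zero at u2 = 3.6700.
So (3.5000, -0.2172), (3.7000, g(u1)), (3.6700, 0) are collinear:
g(u1) = -0.2172 · (3.7000 − 3.6700) / (3.5000 − 3.6700) = -0.2172 · (0.030000)/(-0.170000) = 0.038329

0.0383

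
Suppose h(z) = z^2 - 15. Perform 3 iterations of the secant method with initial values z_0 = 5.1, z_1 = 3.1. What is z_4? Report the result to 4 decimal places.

h(5.1) = 11.010000, h(3.1) = -5.390000
z_2 = 3.100000 − (-5.390000)·(3.100000 − 5.100000) / (-5.390000 − 11.010000) = 3.100000 − (10.780000)/(-16.400000) = 3.757317
h(3.757317) = -0.882568
z_3 = 3.757317 − (-0.882568)·(3.757317 − 3.100000) / (-0.882568 − (-5.390000)) = 3.757317 − (-0.580127)/(4.507432) = 3.886022
h(3.886022) = 0.101165
z_4 = 3.886022 − 0.101165·(3.886022 − 3.757317) / (0.101165 − (-0.882568)) = 3.886022 − (0.013020)/(0.983733) = 3.872786

3.8728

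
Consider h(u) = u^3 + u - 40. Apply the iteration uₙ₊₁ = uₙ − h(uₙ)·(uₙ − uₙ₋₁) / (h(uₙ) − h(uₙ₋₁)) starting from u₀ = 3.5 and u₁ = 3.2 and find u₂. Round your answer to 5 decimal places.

h(3.5) = 6.3750000, h(3.2) = -4.0320000
u₂ = 3.2000000 − (-4.0320000)·(3.2000000 − 3.5000000) / (-4.0320000 − 6.3750000) = 3.2000000 − (1.2096000)/(-10.4070000) = 3.3162295

3.31623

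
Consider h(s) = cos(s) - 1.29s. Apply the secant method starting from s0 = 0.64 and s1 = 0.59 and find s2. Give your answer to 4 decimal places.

0.6274

h(0.64) = -0.023504, h(0.59) = 0.069841
s2 = 0.590000 − 0.069841·(0.590000 − 0.640000) / (0.069841 − (-0.023504)) = 0.590000 − (-0.003492)/(0.093345) = 0.627410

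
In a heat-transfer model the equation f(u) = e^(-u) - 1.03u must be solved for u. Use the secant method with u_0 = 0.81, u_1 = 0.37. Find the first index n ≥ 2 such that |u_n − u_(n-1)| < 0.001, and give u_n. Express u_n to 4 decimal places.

f(0.81) = -0.389442, f(0.37) = 0.309634
u_2 = 0.370000 − 0.309634·(-0.440000)/(0.699076) = 0.564884;  |Δ| = 0.194884
f(0.564884) = -0.013405
u_3 = 0.564884 − (-0.013405)·(0.194884)/(-0.323040) = 0.556797;  |Δ| = 0.008087
f(0.556797) = -0.000460
u_4 = 0.556797 − (-0.000460)·(-0.008087)/(0.012945) = 0.556510;  |Δ| = 0.000287
|u_4 − u_3| = 0.000287 < 0.001

n = 4, u_n = 0.5565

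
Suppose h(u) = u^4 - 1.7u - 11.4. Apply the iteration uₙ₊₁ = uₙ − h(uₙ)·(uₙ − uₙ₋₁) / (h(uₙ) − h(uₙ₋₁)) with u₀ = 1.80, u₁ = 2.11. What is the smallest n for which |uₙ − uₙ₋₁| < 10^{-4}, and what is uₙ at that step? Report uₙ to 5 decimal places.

h(1.80) = -3.9624000, h(2.11) = 4.8341944
u₂ = 2.1100000 − 4.8341944·(0.3100000)/(8.7965944) = 1.9396386;  |Δ| = 0.1703614
h(1.9396386) = -0.5432530
u₃ = 1.9396386 − (-0.5432530)·(-0.1703614)/(-5.3774474) = 1.9568492;  |Δ| = 0.0172106
h(1.9568492) = -0.0634198
u₄ = 1.9568492 − (-0.0634198)·(0.0172106)/(0.4798332) = 1.9591240;  |Δ| = 0.0022747
h(1.9591240) = 0.0010132
u₅ = 1.9591240 − 0.0010132·(0.0022747)/(0.0644330) = 1.9590882;  |Δ| = 0.0000358
|u₅ − u₄| = 0.0000358 < 10^{-4}

n = 5, uₙ = 1.95909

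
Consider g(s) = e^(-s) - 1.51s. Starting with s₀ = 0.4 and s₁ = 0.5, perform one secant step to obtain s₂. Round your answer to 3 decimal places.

g(0.4) = 0.06632, g(0.5) = -0.14847
s₂ = 0.50000 − (-0.14847)·(0.50000 − 0.40000) / (-0.14847 − 0.06632) = 0.50000 − (-0.01485)/(-0.21479) = 0.43088

0.431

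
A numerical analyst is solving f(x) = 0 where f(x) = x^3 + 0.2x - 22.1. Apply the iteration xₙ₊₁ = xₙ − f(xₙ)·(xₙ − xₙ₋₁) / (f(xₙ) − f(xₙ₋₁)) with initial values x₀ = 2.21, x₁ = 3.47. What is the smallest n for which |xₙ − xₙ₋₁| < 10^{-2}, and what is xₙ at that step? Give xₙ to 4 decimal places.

f(2.21) = -10.864139, f(3.47) = 20.375923
x₂ = 3.470000 − 20.375923·(1.260000)/(31.240062) = 2.648181;  |Δ| = 0.821819
f(2.648181) = -2.999025
x₃ = 2.648181 − (-2.999025)·(-0.821819)/(-23.374948) = 2.753621;  |Δ| = 0.105440
f(2.753621) = -0.670131
x₄ = 2.753621 − (-0.670131)·(0.105440)/(2.328894) = 2.783961;  |Δ| = 0.030340
f(2.783961) = 0.033722
x₅ = 2.783961 − 0.033722·(0.030340)/(0.703853) = 2.782508;  |Δ| = 0.001454
|x₅ − x₄| = 0.001454 < 10^{-2}

n = 5, xₙ = 2.7825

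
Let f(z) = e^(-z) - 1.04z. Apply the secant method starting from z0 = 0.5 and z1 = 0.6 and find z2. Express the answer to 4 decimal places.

0.5535

f(0.5) = 0.086531, f(0.6) = -0.075188
z2 = 0.600000 − (-0.075188)·(0.600000 − 0.500000) / (-0.075188 − 0.086531) = 0.600000 − (-0.007519)/(-0.161719) = 0.553507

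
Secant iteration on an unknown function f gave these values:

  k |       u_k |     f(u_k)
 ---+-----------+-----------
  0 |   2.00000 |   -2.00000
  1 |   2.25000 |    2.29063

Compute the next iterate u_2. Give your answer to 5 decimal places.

2.11653

u_2 = 2.25000 − 2.29063·(2.25000 − 2.00000) / (2.29063 − (-2.00000))
   = 2.25000 − (0.5726575)/(4.2906300) = 2.1165330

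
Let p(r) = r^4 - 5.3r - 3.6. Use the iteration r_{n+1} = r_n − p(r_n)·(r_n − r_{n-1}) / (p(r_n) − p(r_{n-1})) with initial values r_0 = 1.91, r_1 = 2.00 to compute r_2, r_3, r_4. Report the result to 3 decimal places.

1.927, 1.928, 1.928

p(1.91) = -0.41437, p(2.00) = 1.80000
r_2 = 2.00000 − 1.80000·(2.00000 − 1.91000) / (1.80000 − (-0.41437)) = 2.00000 − (0.16200)/(2.21437) = 1.92684
p(1.92684) = -0.02799
r_3 = 1.92684 − (-0.02799)·(1.92684 − 2.00000) / (-0.02799 − 1.80000) = 1.92684 − (0.00205)/(-1.82799) = 1.92796
p(1.92796) = -0.00184
r_4 = 1.92796 − (-0.00184)·(1.92796 − 1.92684) / (-0.00184 − (-0.02799)) = 1.92796 − (0.00000)/(0.02614) = 1.92804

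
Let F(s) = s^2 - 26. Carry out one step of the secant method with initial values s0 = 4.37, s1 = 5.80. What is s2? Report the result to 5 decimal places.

5.04877

F(4.37) = -6.9031000, F(5.80) = 7.6400000
s2 = 5.8000000 − 7.6400000·(5.8000000 − 4.3700000) / (7.6400000 − (-6.9031000)) = 5.8000000 − (10.9252000)/(14.5431000) = 5.0487709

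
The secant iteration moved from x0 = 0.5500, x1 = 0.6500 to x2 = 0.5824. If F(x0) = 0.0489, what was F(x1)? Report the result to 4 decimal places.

The secant line through (0.5500, 0.0489) and (0.6500, F(x1)) crosses zero at x2 = 0.5824.
So (0.5500, 0.0489), (0.6500, F(x1)), (0.5824, 0) are collinear:
F(x1) = 0.0489 · (0.6500 − 0.5824) / (0.5500 − 0.5824) = 0.0489 · (0.067600)/(-0.032400) = -0.102026

-0.1020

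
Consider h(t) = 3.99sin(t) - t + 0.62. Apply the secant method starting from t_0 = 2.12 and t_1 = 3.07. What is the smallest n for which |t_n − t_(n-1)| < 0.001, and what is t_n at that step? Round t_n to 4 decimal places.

h(2.12) = 1.903233, h(3.07) = -2.164589
t_2 = 3.070000 − (-2.164589)·(0.950000)/(-4.067822) = 2.564481;  |Δ| = 0.505519
h(2.564481) = 0.232484
t_3 = 2.564481 − 0.232484·(-0.505519)/(2.397073) = 2.613510;  |Δ| = 0.049029
h(2.613510) = 0.016964
t_4 = 2.613510 − 0.016964·(0.049029)/(-0.215520) = 2.617369;  |Δ| = 0.003859
h(2.617369) = -0.000210
t_5 = 2.617369 − (-0.000210)·(0.003859)/(-0.017175) = 2.617322;  |Δ| = 0.000047
|t_5 − t_4| = 0.000047 < 0.001

n = 5, t_n = 2.6173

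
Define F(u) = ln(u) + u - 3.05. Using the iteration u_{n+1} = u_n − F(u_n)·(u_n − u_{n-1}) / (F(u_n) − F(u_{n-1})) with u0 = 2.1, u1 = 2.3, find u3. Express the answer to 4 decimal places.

F(2.1) = -0.208063, F(2.3) = 0.082909
u2 = 2.300000 − 0.082909·(2.300000 − 2.100000) / (0.082909 − (-0.208063)) = 2.300000 − (0.016582)/(0.290972) = 2.243012
F(2.243012) = 0.000832
u3 = 2.243012 − 0.000832·(2.243012 − 2.300000) / (0.000832 − 0.082909) = 2.243012 − (-0.000047)/(-0.082077) = 2.242435

2.2424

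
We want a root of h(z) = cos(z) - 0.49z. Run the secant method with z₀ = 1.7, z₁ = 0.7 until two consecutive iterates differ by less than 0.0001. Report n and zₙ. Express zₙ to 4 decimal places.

h(1.7) = -0.961844, h(0.7) = 0.421842
z₂ = 0.700000 − 0.421842·(-1.000000)/(1.383687) = 1.004868;  |Δ| = 0.304868
h(1.004868) = 0.043814
z₃ = 1.004868 − 0.043814·(0.304868)/(-0.378028) = 1.040203;  |Δ| = 0.035335
h(1.040203) = -0.003654
z₄ = 1.040203 − (-0.003654)·(0.035335)/(-0.047468) = 1.037483;  |Δ| = 0.002720
h(1.037483) = 0.000023
z₅ = 1.037483 − 0.000023·(-0.002720)/(0.003677) = 1.037500;  |Δ| = 0.000017
|z₅ − z₄| = 0.000017 < 0.0001

n = 5, zₙ = 1.0375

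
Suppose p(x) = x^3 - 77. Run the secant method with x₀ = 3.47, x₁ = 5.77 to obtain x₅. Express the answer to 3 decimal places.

p(3.47) = -35.21808, p(5.77) = 115.10003
x₂ = 5.77000 − 115.10003·(5.77000 − 3.47000) / (115.10003 − (-35.21808)) = 5.77000 − (264.73008)/(150.31811) = 4.00887
p(4.00887) = -12.57341
x₃ = 4.00887 − (-12.57341)·(4.00887 − 5.77000) / (-12.57341 − 115.10003) = 4.00887 − (22.14343)/(-127.67344) = 4.18231
p(4.18231) = -3.84444
x₄ = 4.18231 − (-3.84444)·(4.18231 − 4.00887) / (-3.84444 − (-12.57341)) = 4.18231 − (-0.66677)/(8.72896) = 4.25869
p(4.25869) = 0.23758
x₅ = 4.25869 − 0.23758·(4.25869 − 4.18231) / (0.23758 − (-3.84444)) = 4.25869 − (0.01815)/(4.08202) = 4.25425

4.254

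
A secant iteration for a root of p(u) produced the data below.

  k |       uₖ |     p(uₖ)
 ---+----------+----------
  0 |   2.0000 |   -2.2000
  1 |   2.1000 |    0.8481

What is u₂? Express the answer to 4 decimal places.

u₂ = 2.1000 − 0.8481·(2.1000 − 2.0000) / (0.8481 − (-2.2000))
   = 2.1000 − (0.084810)/(3.048100) = 2.072176

2.0722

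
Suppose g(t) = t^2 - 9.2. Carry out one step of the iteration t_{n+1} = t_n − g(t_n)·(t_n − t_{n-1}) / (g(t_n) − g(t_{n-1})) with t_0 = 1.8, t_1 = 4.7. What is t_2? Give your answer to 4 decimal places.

g(1.8) = -5.960000, g(4.7) = 12.890000
t_2 = 4.700000 − 12.890000·(4.700000 − 1.800000) / (12.890000 − (-5.960000)) = 4.700000 − (37.381000)/(18.850000) = 2.716923

2.7169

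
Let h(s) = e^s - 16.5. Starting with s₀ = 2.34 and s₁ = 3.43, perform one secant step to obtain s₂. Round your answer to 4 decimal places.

h(2.34) = -6.118763, h(3.43) = 14.376643
s₂ = 3.430000 − 14.376643·(3.430000 − 2.340000) / (14.376643 − (-6.118763)) = 3.430000 − (15.670541)/(20.495406) = 2.665412

2.6654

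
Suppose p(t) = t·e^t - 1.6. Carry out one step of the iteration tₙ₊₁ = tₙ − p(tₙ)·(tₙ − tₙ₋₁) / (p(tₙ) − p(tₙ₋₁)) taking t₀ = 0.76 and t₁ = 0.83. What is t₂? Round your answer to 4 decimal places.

p(0.76) = 0.025090, p(0.83) = 0.303455
t₂ = 0.830000 − 0.303455·(0.830000 − 0.760000) / (0.303455 − 0.025090) = 0.830000 − (0.021242)/(0.278365) = 0.753691

0.7537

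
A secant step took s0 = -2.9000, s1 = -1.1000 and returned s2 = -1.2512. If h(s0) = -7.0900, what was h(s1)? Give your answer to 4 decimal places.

0.6502

The secant line through (-2.9000, -7.0900) and (-1.1000, h(s1)) crosses zero at s2 = -1.2512.
So (-2.9000, -7.0900), (-1.1000, h(s1)), (-1.2512, 0) are collinear:
h(s1) = -7.0900 · (-1.1000 − (-1.2512)) / (-2.9000 − (-1.2512)) = -7.0900 · (0.151200)/(-1.648800) = 0.650175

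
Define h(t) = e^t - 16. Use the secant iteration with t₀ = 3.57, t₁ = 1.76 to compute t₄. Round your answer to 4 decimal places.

h(3.57) = 19.516593, h(1.76) = -10.187563
t₂ = 1.760000 − (-10.187563)·(1.760000 − 3.570000) / (-10.187563 − 19.516593) = 1.760000 − (18.439488)/(-29.704156) = 2.380771
h(2.380771) = -5.186760
t₃ = 2.380771 − (-5.186760)·(2.380771 − 1.760000) / (-5.186760 − (-10.187563)) = 2.380771 − (-3.219792)/(5.000803) = 3.024626
h(3.024626) = 4.586310
t₄ = 3.024626 − 4.586310·(3.024626 − 2.380771) / (4.586310 − (-5.186760)) = 3.024626 − (2.952919)/(9.773070) = 2.722478

2.7225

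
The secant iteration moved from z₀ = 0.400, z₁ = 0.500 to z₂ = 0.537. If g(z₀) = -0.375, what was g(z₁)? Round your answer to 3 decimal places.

-0.101

The secant line through (0.400, -0.375) and (0.500, g(z₁)) crosses zero at z₂ = 0.537.
So (0.400, -0.375), (0.500, g(z₁)), (0.537, 0) are collinear:
g(z₁) = -0.375 · (0.500 − 0.537) / (0.400 − 0.537) = -0.375 · (-0.03700)/(-0.13700) = -0.10128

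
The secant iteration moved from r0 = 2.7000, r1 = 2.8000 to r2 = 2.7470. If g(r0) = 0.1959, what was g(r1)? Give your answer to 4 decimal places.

-0.2209

The secant line through (2.7000, 0.1959) and (2.8000, g(r1)) crosses zero at r2 = 2.7470.
So (2.7000, 0.1959), (2.8000, g(r1)), (2.7470, 0) are collinear:
g(r1) = 0.1959 · (2.8000 − 2.7470) / (2.7000 − 2.7470) = 0.1959 · (0.053000)/(-0.047000) = -0.220909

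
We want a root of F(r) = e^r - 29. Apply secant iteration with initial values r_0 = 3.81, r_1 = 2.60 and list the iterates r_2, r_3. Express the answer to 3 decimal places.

3.193, 3.445

F(3.81) = 16.15044, F(2.60) = -15.53626
r_2 = 2.60000 − (-15.53626)·(2.60000 − 3.81000) / (-15.53626 − 16.15044) = 2.60000 − (18.79888)/(-31.68670) = 3.19327
F(3.19327) = -4.63194
r_3 = 3.19327 − (-4.63194)·(3.19327 − 2.60000) / (-4.63194 − (-15.53626)) = 3.19327 − (-2.74800)/(10.90433) = 3.44528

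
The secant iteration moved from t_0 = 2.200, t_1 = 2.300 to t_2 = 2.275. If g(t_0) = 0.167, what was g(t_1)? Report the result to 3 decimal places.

The secant line through (2.200, 0.167) and (2.300, g(t_1)) crosses zero at t_2 = 2.275.
So (2.200, 0.167), (2.300, g(t_1)), (2.275, 0) are collinear:
g(t_1) = 0.167 · (2.300 − 2.275) / (2.200 − 2.275) = 0.167 · (0.02500)/(-0.07500) = -0.05567

-0.056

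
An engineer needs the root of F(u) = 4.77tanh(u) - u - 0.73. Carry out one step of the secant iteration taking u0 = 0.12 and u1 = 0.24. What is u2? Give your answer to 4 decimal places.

0.1976

F(0.12) = -0.280332, F(0.24) = 0.153315
u2 = 0.240000 − 0.153315·(0.240000 − 0.120000) / (0.153315 − (-0.280332)) = 0.240000 − (0.018398)/(0.433647) = 0.197574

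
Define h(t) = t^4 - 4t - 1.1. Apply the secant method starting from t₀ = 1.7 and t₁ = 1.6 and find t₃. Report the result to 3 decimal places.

h(1.7) = 0.45210, h(1.6) = -0.94640
t₂ = 1.60000 − (-0.94640)·(1.60000 − 1.70000) / (-0.94640 − 0.45210) = 1.60000 − (0.09464)/(-1.39850) = 1.66767
h(1.66767) = -0.03600
t₃ = 1.66767 − (-0.03600)·(1.66767 − 1.60000) / (-0.03600 − (-0.94640)) = 1.66767 − (-0.00244)/(0.91040) = 1.67035

1.670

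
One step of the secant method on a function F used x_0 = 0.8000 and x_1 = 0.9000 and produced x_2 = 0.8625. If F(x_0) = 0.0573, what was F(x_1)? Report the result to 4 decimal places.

The secant line through (0.8000, 0.0573) and (0.9000, F(x_1)) crosses zero at x_2 = 0.8625.
So (0.8000, 0.0573), (0.9000, F(x_1)), (0.8625, 0) are collinear:
F(x_1) = 0.0573 · (0.9000 − 0.8625) / (0.8000 − 0.8625) = 0.0573 · (0.037500)/(-0.062500) = -0.034380

-0.0344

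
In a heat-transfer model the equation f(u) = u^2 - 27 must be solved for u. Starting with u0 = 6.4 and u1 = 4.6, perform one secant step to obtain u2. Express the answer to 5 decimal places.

f(6.4) = 13.9600000, f(4.6) = -5.8400000
u2 = 4.6000000 − (-5.8400000)·(4.6000000 − 6.4000000) / (-5.8400000 − 13.9600000) = 4.6000000 − (10.5120000)/(-19.8000000) = 5.1309091

5.13091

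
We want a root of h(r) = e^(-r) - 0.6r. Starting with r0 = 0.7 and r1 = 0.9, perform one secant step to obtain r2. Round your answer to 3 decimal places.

0.773

h(0.7) = 0.07659, h(0.9) = -0.13343
r2 = 0.90000 − (-0.13343)·(0.90000 − 0.70000) / (-0.13343 − 0.07659) = 0.90000 − (-0.02669)/(-0.21002) = 0.77293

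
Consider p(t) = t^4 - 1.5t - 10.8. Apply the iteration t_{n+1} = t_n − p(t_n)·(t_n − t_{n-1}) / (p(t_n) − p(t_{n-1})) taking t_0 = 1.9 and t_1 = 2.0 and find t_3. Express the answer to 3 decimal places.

1.923

p(1.9) = -0.61790, p(2.0) = 2.20000
t_2 = 2.00000 − 2.20000·(2.00000 − 1.90000) / (2.20000 − (-0.61790)) = 2.00000 − (0.22000)/(2.81790) = 1.92193
p(1.92193) = -0.03869
t_3 = 1.92193 − (-0.03869)·(1.92193 − 2.00000) / (-0.03869 − 2.20000) = 1.92193 − (0.00302)/(-2.23869) = 1.92328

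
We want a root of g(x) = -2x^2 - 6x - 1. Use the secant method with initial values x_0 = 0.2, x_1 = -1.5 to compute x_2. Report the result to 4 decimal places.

-0.4706

g(0.2) = -2.280000, g(-1.5) = 3.500000
x_2 = -1.500000 − 3.500000·(-1.500000 − 0.200000) / (3.500000 − (-2.280000)) = -1.500000 − (-5.950000)/(5.780000) = -0.470588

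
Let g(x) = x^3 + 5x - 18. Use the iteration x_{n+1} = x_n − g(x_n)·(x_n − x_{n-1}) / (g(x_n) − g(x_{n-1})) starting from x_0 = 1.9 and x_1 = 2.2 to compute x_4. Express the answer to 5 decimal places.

g(1.9) = -1.6410000, g(2.2) = 3.6480000
x_2 = 2.2000000 − 3.6480000·(2.2000000 − 1.9000000) / (3.6480000 − (-1.6410000)) = 2.2000000 − (1.0944000)/(5.2890000) = 1.9930800
g(1.9930800) = -0.1173534
x_3 = 1.9930800 − (-0.1173534)·(1.9930800 − 2.2000000) / (-0.1173534 − 3.6480000) = 1.9930800 − (0.0242828)/(-3.7653534) = 1.9995290
g(1.9995290) = -0.0080060
x_4 = 1.9995290 − (-0.0080060)·(1.9995290 − 1.9930800) / (-0.0080060 − (-0.1173534)) = 1.9995290 − (-0.0000516)/(0.1093474) = 2.0000012

2.00000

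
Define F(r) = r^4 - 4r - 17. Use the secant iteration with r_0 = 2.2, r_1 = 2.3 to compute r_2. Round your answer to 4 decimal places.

2.2571

F(2.2) = -2.374400, F(2.3) = 1.784100
r_2 = 2.300000 − 1.784100·(2.300000 − 2.200000) / (1.784100 − (-2.374400)) = 2.300000 − (0.178410)/(4.158500) = 2.257098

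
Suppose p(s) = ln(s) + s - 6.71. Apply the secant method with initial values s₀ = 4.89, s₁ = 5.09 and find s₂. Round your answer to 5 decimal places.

p(4.89) = -0.2328077, p(5.09) = 0.0072778
s₂ = 5.0900000 − 0.0072778·(5.0900000 − 4.8900000) / (0.0072778 − (-0.2328077)) = 5.0900000 − (0.0014556)/(0.2400855) = 5.0839373

5.08394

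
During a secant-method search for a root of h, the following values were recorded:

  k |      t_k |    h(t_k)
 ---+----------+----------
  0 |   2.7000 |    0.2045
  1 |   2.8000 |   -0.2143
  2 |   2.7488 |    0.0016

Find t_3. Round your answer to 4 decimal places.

2.7492

t_3 = 2.7488 − 0.0016·(2.7488 − 2.8000) / (0.0016 − (-0.2143))
   = 2.7488 − (-0.000082)/(0.215900) = 2.749179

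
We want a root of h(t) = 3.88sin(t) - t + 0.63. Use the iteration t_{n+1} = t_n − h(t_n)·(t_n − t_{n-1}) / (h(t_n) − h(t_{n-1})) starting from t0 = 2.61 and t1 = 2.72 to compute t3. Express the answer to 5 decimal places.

2.60696

h(2.61) = -0.0132014, h(2.72) = -0.5022490
t2 = 2.7200000 − (-0.5022490)·(2.7200000 − 2.6100000) / (-0.5022490 − (-0.0132014)) = 2.7200000 − (-0.0552474)/(-0.4890476) = 2.6070306
h(2.6070306) = -0.0003096
t3 = 2.6070306 − (-0.0003096)·(2.6070306 − 2.7200000) / (-0.0003096 − (-0.5022490)) = 2.6070306 − (0.0000350)/(0.5019395) = 2.6069610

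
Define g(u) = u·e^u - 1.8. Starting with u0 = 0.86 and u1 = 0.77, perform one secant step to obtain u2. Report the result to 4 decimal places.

g(0.86) = 0.232318, g(0.77) = -0.136980
u2 = 0.770000 − (-0.136980)·(0.770000 − 0.860000) / (-0.136980 − 0.232318) = 0.770000 − (0.012328)/(-0.369298) = 0.803383

0.8034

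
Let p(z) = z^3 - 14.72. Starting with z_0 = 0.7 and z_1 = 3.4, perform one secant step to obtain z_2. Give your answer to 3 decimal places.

1.696

p(0.7) = -14.37700, p(3.4) = 24.58400
z_2 = 3.40000 − 24.58400·(3.40000 − 0.70000) / (24.58400 − (-14.37700)) = 3.40000 − (66.37680)/(38.96100) = 1.69633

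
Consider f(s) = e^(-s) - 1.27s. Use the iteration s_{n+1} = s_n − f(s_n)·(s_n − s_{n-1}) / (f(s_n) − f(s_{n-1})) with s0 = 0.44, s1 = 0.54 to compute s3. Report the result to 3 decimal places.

f(0.44) = 0.08524, f(0.54) = -0.10305
s2 = 0.54000 − (-0.10305)·(0.54000 − 0.44000) / (-0.10305 − 0.08524) = 0.54000 − (-0.01031)/(-0.18829) = 0.48527
f(0.48527) = -0.00076
s3 = 0.48527 − (-0.00076)·(0.48527 − 0.54000) / (-0.00076 − (-0.10305)) = 0.48527 − (0.00004)/(0.10229) = 0.48486

0.485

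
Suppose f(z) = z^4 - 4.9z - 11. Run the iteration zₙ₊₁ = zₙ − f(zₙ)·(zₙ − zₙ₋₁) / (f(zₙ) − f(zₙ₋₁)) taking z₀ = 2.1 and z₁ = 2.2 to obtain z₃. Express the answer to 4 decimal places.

2.1547

f(2.1) = -1.841900, f(2.2) = 1.645600
z₂ = 2.200000 − 1.645600·(2.200000 − 2.100000) / (1.645600 − (-1.841900)) = 2.200000 − (0.164560)/(3.487500) = 2.152814
f(2.152814) = -0.069184
z₃ = 2.152814 − (-0.069184)·(2.152814 − 2.200000) / (-0.069184 − 1.645600) = 2.152814 − (0.003265)/(-1.714784) = 2.154718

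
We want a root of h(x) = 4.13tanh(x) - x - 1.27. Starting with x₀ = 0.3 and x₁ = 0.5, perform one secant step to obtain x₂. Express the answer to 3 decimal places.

h(0.3) = -0.36688, h(0.5) = 0.13854
x₂ = 0.50000 − 0.13854·(0.50000 − 0.30000) / (0.13854 − (-0.36688)) = 0.50000 − (0.02771)/(0.50542) = 0.44518

0.445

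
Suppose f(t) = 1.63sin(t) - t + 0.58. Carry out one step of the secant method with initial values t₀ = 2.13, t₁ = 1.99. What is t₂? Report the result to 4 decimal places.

2.0347

f(2.13) = -0.168285, f(1.99) = 0.078864
t₂ = 1.990000 − 0.078864·(1.990000 − 2.130000) / (0.078864 − (-0.168285)) = 1.990000 − (-0.011041)/(0.247149) = 2.034673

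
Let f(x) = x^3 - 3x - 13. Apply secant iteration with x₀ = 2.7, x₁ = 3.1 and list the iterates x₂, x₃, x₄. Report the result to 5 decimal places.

f(2.7) = -1.4170000, f(3.1) = 7.4910000
x₂ = 3.1000000 − 7.4910000·(3.1000000 − 2.7000000) / (7.4910000 − (-1.4170000)) = 3.1000000 − (2.9964000)/(8.9080000) = 2.7636282
f(2.7636282) = -0.1832850
x₃ = 2.7636282 − (-0.1832850)·(2.7636282 − 3.1000000) / (-0.1832850 − 7.4910000) = 2.7636282 − (0.0616519)/(-7.6742850) = 2.7716618
f(2.7716618) = -0.0227776
x₄ = 2.7716618 − (-0.0227776)·(2.7716618 − 2.7636282) / (-0.0227776 − (-0.1832850)) = 2.7716618 − (-0.0001830)/(0.1605075) = 2.7728018

2.76363, 2.77166, 2.77280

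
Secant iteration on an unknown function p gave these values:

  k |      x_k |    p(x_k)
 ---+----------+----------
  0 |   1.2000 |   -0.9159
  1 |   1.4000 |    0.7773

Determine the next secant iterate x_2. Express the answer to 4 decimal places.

1.3082

x_2 = 1.4000 − 0.7773·(1.4000 − 1.2000) / (0.7773 − (-0.9159))
   = 1.4000 − (0.155460)/(1.693200) = 1.308186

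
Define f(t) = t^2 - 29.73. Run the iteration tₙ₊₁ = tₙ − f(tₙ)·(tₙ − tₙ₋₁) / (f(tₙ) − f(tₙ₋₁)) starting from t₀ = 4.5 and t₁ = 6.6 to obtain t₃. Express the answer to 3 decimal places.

5.443

f(4.5) = -9.48000, f(6.6) = 13.83000
t₂ = 6.60000 − 13.83000·(6.60000 − 4.50000) / (13.83000 − (-9.48000)) = 6.60000 − (29.04300)/(23.31000) = 5.35405
f(5.35405) = -1.06411
t₃ = 5.35405 − (-1.06411)·(5.35405 − 6.60000) / (-1.06411 − 13.83000) = 5.35405 − (1.32582)/(-14.89411) = 5.44307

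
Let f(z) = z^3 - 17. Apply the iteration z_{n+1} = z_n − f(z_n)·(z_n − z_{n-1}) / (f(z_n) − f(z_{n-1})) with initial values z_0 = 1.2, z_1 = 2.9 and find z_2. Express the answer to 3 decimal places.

2.346

f(1.2) = -15.27200, f(2.9) = 7.38900
z_2 = 2.90000 − 7.38900·(2.90000 − 1.20000) / (7.38900 − (-15.27200)) = 2.90000 − (12.56130)/(22.66100) = 2.34569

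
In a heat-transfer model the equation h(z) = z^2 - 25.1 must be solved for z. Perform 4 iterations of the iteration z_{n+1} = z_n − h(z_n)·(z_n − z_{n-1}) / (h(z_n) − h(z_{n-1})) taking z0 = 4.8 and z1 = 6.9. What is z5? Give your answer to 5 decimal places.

h(4.8) = -2.0600000, h(6.9) = 22.5100000
z2 = 6.9000000 − 22.5100000·(6.9000000 − 4.8000000) / (22.5100000 − (-2.0600000)) = 6.9000000 − (47.2710000)/(24.5700000) = 4.9760684
h(4.9760684) = -0.3387435
z3 = 4.9760684 − (-0.3387435)·(4.9760684 − 6.9000000) / (-0.3387435 − 22.5100000) = 4.9760684 − (0.6517194)/(-22.8487435) = 5.0045916
h(5.0045916) = -0.0540631
z4 = 5.0045916 − (-0.0540631)·(5.0045916 − 4.9760684) / (-0.0540631 − (-0.3387435)) = 5.0045916 − (-0.0015421)/(0.2846804) = 5.0100084
h(5.0100084) = 0.0001838
z5 = 5.0100084 − 0.0001838·(5.0100084 − 5.0045916) / (0.0001838 − (-0.0540631)) = 5.0100084 − (0.0000010)/(0.0542470) = 5.0099900

5.00999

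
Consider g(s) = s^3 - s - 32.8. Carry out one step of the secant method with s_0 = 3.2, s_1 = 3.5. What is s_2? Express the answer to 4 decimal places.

3.2989

g(3.2) = -3.232000, g(3.5) = 6.575000
s_2 = 3.500000 − 6.575000·(3.500000 − 3.200000) / (6.575000 − (-3.232000)) = 3.500000 − (1.972500)/(9.807000) = 3.298868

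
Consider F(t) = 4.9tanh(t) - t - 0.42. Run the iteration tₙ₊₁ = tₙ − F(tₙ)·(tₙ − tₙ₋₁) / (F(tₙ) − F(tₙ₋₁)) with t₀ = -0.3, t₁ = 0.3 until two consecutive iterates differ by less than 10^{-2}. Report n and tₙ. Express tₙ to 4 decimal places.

F(-0.3) = -1.547432, F(0.3) = 0.707432
t₂ = 0.300000 − 0.707432·(0.600000)/(2.254864) = 0.111758;  |Δ| = 0.188242
F(0.111758) = 0.013589
t₃ = 0.111758 − 0.013589·(-0.188242)/(-0.693843) = 0.108072;  |Δ| = 0.003687
|t₃ − t₂| = 0.003687 < 10^{-2}

n = 3, tₙ = 0.1081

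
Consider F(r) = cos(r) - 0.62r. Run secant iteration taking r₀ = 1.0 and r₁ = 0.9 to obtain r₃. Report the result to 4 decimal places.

0.9449

F(1.0) = -0.079698, F(0.9) = 0.063610
r₂ = 0.900000 − 0.063610·(0.900000 − 1.000000) / (0.063610 − (-0.079698)) = 0.900000 − (-0.006361)/(0.143308) = 0.944387
F(0.944387) = 0.000720
r₃ = 0.944387 − 0.000720·(0.944387 − 0.900000) / (0.000720 − 0.063610) = 0.944387 − (0.000032)/(-0.062890) = 0.944895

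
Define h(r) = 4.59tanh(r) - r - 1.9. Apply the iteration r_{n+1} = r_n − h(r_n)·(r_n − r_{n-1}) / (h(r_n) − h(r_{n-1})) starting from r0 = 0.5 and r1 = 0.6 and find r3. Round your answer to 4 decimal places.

0.6156

h(0.5) = -0.278882, h(0.6) = -0.034942
r2 = 0.600000 − (-0.034942)·(0.600000 − 0.500000) / (-0.034942 − (-0.278882)) = 0.600000 − (-0.003494)/(0.243940) = 0.614324
h(0.614324) = -0.002842
r3 = 0.614324 − (-0.002842)·(0.614324 − 0.600000) / (-0.002842 − (-0.034942)) = 0.614324 − (-0.000041)/(0.032100) = 0.615592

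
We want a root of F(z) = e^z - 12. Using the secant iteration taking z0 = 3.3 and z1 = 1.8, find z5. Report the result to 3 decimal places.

2.484

F(3.3) = 15.11264, F(1.8) = -5.95035
z2 = 1.80000 − (-5.95035)·(1.80000 − 3.30000) / (-5.95035 − 15.11264) = 1.80000 − (8.92553)/(-21.06299) = 2.22375
F(2.22375) = -2.75804
z3 = 2.22375 − (-2.75804)·(2.22375 − 1.80000) / (-2.75804 − (-5.95035)) = 2.22375 − (-1.16873)/(3.19231) = 2.58986
F(2.58986) = 1.32793
z4 = 2.58986 − 1.32793·(2.58986 − 2.22375) / (1.32793 − (-2.75804)) = 2.58986 − (0.48616)/(4.08597) = 2.47088
F(2.47088) = -0.16717
z5 = 2.47088 − (-0.16717)·(2.47088 − 2.58986) / (-0.16717 − 1.32793) = 2.47088 − (0.01989)/(-1.49510) = 2.48418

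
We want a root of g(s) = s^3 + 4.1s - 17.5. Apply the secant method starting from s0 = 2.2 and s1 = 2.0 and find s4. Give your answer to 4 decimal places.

2.0784

g(2.2) = 2.168000, g(2.0) = -1.300000
s2 = 2.000000 − (-1.300000)·(2.000000 − 2.200000) / (-1.300000 − 2.168000) = 2.000000 − (0.260000)/(-3.468000) = 2.074971
g(2.074971) = -0.058819
s3 = 2.074971 − (-0.058819)·(2.074971 − 2.000000) / (-0.058819 − (-1.300000)) = 2.074971 − (-0.004410)/(1.241181) = 2.078524
g(2.078524) = 0.001717
s4 = 2.078524 − 0.001717·(2.078524 − 2.074971) / (0.001717 − (-0.058819)) = 2.078524 − (0.000006)/(0.060536) = 2.078423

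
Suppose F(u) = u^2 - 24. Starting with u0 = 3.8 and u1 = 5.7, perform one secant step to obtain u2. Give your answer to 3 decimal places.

F(3.8) = -9.56000, F(5.7) = 8.49000
u2 = 5.70000 − 8.49000·(5.70000 − 3.80000) / (8.49000 − (-9.56000)) = 5.70000 − (16.13100)/(18.05000) = 4.80632

4.806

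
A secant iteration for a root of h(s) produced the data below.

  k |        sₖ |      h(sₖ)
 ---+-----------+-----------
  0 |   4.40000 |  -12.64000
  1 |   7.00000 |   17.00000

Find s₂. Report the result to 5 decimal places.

s₂ = 7.00000 − 17.00000·(7.00000 − 4.40000) / (17.00000 − (-12.64000))
   = 7.00000 − (44.2000000)/(29.6400000) = 5.5087719

5.50877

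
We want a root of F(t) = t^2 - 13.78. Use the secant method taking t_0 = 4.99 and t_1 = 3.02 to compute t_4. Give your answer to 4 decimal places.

3.7120

F(4.99) = 11.120100, F(3.02) = -4.659600
t_2 = 3.020000 − (-4.659600)·(3.020000 − 4.990000) / (-4.659600 − 11.120100) = 3.020000 − (9.179412)/(-15.779700) = 3.601723
F(3.601723) = -0.807593
t_3 = 3.601723 − (-0.807593)·(3.601723 − 3.020000) / (-0.807593 − (-4.659600)) = 3.601723 − (-0.469795)/(3.852007) = 3.723684
F(3.723684) = 0.085822
t_4 = 3.723684 − 0.085822·(3.723684 − 3.601723) / (0.085822 − (-0.807593)) = 3.723684 − (0.010467)/(0.893415) = 3.711968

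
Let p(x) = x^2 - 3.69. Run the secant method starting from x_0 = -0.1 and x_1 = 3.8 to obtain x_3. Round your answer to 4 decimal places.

1.5101

p(-0.1) = -3.680000, p(3.8) = 10.750000
x_2 = 3.800000 − 10.750000·(3.800000 − (-0.100000)) / (10.750000 − (-3.680000)) = 3.800000 − (41.925000)/(14.430000) = 0.894595
p(0.894595) = -2.889701
x_3 = 0.894595 − (-2.889701)·(0.894595 − 3.800000) / (-2.889701 − 10.750000) = 0.894595 − (8.395751)/(-13.639701) = 1.510132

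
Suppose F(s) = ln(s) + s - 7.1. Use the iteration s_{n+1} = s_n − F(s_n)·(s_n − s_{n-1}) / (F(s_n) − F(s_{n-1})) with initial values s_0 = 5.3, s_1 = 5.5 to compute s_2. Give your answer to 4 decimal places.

5.4116

F(5.3) = -0.132293, F(5.5) = 0.104748
s_2 = 5.500000 − 0.104748·(5.500000 − 5.300000) / (0.104748 − (-0.132293)) = 5.500000 − (0.020950)/(0.237041) = 5.411620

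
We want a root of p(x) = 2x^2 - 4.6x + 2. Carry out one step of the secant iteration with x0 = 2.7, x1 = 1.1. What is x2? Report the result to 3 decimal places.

1.313

p(2.7) = 4.16000, p(1.1) = -0.64000
x2 = 1.10000 − (-0.64000)·(1.10000 − 2.70000) / (-0.64000 − 4.16000) = 1.10000 − (1.02400)/(-4.80000) = 1.31333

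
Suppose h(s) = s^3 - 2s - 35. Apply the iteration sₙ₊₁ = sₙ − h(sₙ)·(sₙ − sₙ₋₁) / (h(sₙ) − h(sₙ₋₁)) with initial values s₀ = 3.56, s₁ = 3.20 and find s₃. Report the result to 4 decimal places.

3.4753

h(3.56) = 2.998016, h(3.20) = -8.632000
s₂ = 3.200000 − (-8.632000)·(3.200000 − 3.560000) / (-8.632000 − 2.998016) = 3.200000 − (3.107520)/(-11.630016) = 3.467198
h(3.467198) = -0.253598
s₃ = 3.467198 − (-0.253598)·(3.467198 − 3.200000) / (-0.253598 − (-8.632000)) = 3.467198 − (-0.067761)/(8.378402) = 3.475286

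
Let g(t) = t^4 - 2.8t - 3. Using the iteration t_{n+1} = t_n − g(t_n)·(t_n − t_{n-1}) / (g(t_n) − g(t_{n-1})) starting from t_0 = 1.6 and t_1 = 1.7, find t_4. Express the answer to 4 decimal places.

g(1.6) = -0.926400, g(1.7) = 0.592100
t_2 = 1.700000 − 0.592100·(1.700000 − 1.600000) / (0.592100 − (-0.926400)) = 1.700000 − (0.059210)/(1.518500) = 1.661008
g(1.661008) = -0.039037
t_3 = 1.661008 − (-0.039037)·(1.661008 − 1.700000) / (-0.039037 − 0.592100) = 1.661008 − (0.001522)/(-0.631137) = 1.663419
g(1.663419) = -0.001485
t_4 = 1.663419 − (-0.001485)·(1.663419 − 1.661008) / (-0.001485 − (-0.039037)) = 1.663419 − (-0.000004)/(0.037552) = 1.663515

1.6635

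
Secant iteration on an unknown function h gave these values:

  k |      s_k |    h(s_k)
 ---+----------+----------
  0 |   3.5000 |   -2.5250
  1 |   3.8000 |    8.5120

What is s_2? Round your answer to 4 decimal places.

s_2 = 3.8000 − 8.5120·(3.8000 − 3.5000) / (8.5120 − (-2.5250))
   = 3.8000 − (2.553600)/(11.037000) = 3.568633

3.5686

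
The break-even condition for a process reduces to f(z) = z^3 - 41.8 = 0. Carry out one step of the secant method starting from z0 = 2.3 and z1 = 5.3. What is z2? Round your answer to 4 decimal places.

f(2.3) = -29.633000, f(5.3) = 107.077000
z2 = 5.300000 − 107.077000·(5.300000 − 2.300000) / (107.077000 − (-29.633000)) = 5.300000 − (321.231000)/(136.710000) = 2.950274

2.9503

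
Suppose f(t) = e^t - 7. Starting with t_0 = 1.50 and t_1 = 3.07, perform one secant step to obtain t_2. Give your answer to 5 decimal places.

f(1.50) = -2.5183109, f(3.07) = 14.5419027
t_2 = 3.0700000 − 14.5419027·(3.0700000 − 1.5000000) / (14.5419027 − (-2.5183109)) = 3.0700000 − (22.8307872)/(17.0602136) = 1.7317526

1.73175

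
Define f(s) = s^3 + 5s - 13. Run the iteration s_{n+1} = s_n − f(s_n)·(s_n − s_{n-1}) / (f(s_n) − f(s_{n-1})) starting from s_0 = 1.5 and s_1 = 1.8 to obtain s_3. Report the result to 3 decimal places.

f(1.5) = -2.12500, f(1.8) = 1.83200
s_2 = 1.80000 − 1.83200·(1.80000 − 1.50000) / (1.83200 − (-2.12500)) = 1.80000 − (0.54960)/(3.95700) = 1.66111
f(1.66111) = -0.11101
s_3 = 1.66111 − (-0.11101)·(1.66111 − 1.80000) / (-0.11101 − 1.83200) = 1.66111 − (0.01542)/(-1.94301) = 1.66904

1.669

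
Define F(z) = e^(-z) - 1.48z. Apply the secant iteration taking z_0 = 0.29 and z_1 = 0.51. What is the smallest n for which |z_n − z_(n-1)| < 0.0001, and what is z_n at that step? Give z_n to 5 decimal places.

n = 4, z_n = 0.43663

F(0.29) = 0.3190636, F(0.51) = -0.1543044
z_2 = 0.5100000 − (-0.1543044)·(0.2200000)/(-0.4733680) = 0.4382863;  |Δ| = 0.0717137
F(0.4382863) = -0.0035227
z_3 = 0.4382863 − (-0.0035227)·(-0.0717137)/(0.1507818) = 0.4366109;  |Δ| = 0.0016754
F(0.4366109) = 0.0000388
z_4 = 0.4366109 − 0.0000388·(-0.0016754)/(0.0035614) = 0.4366291;  |Δ| = 0.0000182
|z_4 − z_3| = 0.0000182 < 0.0001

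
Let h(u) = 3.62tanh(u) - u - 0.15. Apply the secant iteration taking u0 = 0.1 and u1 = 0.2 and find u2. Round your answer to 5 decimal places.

0.05633

h(0.1) = 0.1107981, h(0.2) = 0.3644987
u2 = 0.2000000 − 0.3644987·(0.2000000 − 0.1000000) / (0.3644987 − 0.1107981) = 0.2000000 − (0.0364499)/(0.2537005) = 0.0563272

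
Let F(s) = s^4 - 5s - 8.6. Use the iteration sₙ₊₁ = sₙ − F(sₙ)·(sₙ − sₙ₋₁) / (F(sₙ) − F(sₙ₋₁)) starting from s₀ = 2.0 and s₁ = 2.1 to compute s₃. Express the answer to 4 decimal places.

F(2.0) = -2.600000, F(2.1) = 0.348100
s₂ = 2.100000 − 0.348100·(2.100000 − 2.000000) / (0.348100 − (-2.600000)) = 2.100000 − (0.034810)/(2.948100) = 2.088192
F(2.088192) = -0.026588
s₃ = 2.088192 − (-0.026588)·(2.088192 − 2.100000) / (-0.026588 − 0.348100) = 2.088192 − (0.000314)/(-0.374688) = 2.089030

2.0890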